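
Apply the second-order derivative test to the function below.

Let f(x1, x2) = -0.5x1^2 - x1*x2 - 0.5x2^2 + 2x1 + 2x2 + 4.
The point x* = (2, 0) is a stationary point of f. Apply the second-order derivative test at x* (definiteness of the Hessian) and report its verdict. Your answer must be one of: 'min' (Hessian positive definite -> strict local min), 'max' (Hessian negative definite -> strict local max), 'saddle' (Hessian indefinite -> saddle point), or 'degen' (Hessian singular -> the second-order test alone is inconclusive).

Compute the Hessian H = grad^2 f:
  H = [[-1, -1], [-1, -1]]
Verify stationarity: grad f(x*) = H x* + g = (0, 0).
Eigenvalues of H: -2, 0.
H has a zero eigenvalue (singular; negative semidefinite but not definite), so H is neither positive definite, negative definite, nor indefinite. The second-order test alone is inconclusive -> degen.
(Indeed, f is constant along the null direction of H through x*, so x* is not a strict local extremum.)

degen


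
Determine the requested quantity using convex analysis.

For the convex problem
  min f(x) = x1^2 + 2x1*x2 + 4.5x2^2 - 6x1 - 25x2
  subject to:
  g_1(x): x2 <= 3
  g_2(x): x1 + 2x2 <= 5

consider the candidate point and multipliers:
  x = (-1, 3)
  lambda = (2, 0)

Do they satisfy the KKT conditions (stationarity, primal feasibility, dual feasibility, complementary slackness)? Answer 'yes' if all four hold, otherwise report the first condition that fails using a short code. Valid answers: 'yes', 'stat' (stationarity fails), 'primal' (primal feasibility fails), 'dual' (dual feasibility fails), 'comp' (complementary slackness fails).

Gradient of f: grad f(x) = Q x + c = (-2, 0)
Constraint values g_i(x) = a_i^T x - b_i:
  g_1((-1, 3)) = 0
  g_2((-1, 3)) = 0
Stationarity residual: grad f(x) + sum_i lambda_i a_i = (-2, 2)
  -> stationarity FAILS
Primal feasibility (all g_i <= 0): OK
Dual feasibility (all lambda_i >= 0): OK
Complementary slackness (lambda_i * g_i(x) = 0 for all i): OK

Verdict: the first failing condition is stationarity -> stat.

stat


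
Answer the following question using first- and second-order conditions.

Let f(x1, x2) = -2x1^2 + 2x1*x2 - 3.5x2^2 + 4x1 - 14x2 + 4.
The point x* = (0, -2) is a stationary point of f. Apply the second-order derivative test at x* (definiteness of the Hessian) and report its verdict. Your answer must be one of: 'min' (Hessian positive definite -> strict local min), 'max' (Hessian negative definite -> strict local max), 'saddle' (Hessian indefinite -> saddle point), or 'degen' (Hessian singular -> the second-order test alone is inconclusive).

Compute the Hessian H = grad^2 f:
  H = [[-4, 2], [2, -7]]
Verify stationarity: grad f(x*) = H x* + g = (0, 0).
Eigenvalues of H: -8, -3.
Both eigenvalues < 0, so H is negative definite -> x* is a strict local max.

max


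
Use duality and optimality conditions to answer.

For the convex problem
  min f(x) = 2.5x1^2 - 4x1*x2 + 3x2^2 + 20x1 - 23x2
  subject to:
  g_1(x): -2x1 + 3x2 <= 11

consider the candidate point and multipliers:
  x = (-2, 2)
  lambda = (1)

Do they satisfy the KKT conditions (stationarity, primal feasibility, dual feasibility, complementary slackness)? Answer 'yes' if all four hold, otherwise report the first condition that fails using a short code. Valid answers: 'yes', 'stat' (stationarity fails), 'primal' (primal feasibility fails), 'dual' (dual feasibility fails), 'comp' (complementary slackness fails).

Gradient of f: grad f(x) = Q x + c = (2, -3)
Constraint values g_i(x) = a_i^T x - b_i:
  g_1((-2, 2)) = -1
Stationarity residual: grad f(x) + sum_i lambda_i a_i = (0, 0)
  -> stationarity OK
Primal feasibility (all g_i <= 0): OK
Dual feasibility (all lambda_i >= 0): OK
Complementary slackness (lambda_i * g_i(x) = 0 for all i): FAILS

Verdict: the first failing condition is complementary_slackness -> comp.

comp


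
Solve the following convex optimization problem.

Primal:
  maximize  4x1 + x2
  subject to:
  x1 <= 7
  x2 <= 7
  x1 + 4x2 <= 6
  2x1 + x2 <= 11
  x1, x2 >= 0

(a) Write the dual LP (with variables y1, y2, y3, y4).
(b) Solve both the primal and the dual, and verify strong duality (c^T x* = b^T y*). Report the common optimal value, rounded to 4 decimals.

The standard primal-dual pair for 'max c^T x s.t. A x <= b, x >= 0' is:
  Dual:  min b^T y  s.t.  A^T y >= c,  y >= 0.

So the dual LP is:
  minimize  7y1 + 7y2 + 6y3 + 11y4
  subject to:
    y1 + y3 + 2y4 >= 4
    y2 + 4y3 + y4 >= 1
    y1, y2, y3, y4 >= 0

Solving the primal: x* = (5.5, 0).
  primal value c^T x* = 22.
Solving the dual: y* = (0, 0, 0, 2).
  dual value b^T y* = 22.
Strong duality: c^T x* = b^T y*. Confirmed.

22


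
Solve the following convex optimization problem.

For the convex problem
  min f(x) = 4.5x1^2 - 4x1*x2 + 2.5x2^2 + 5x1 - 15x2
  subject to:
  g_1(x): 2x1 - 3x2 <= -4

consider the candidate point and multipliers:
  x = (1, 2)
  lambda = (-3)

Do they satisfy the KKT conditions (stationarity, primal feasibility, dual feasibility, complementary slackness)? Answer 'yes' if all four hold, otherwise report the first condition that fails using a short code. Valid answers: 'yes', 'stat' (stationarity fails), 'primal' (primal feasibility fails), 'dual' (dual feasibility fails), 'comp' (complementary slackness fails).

Gradient of f: grad f(x) = Q x + c = (6, -9)
Constraint values g_i(x) = a_i^T x - b_i:
  g_1((1, 2)) = 0
Stationarity residual: grad f(x) + sum_i lambda_i a_i = (0, 0)
  -> stationarity OK
Primal feasibility (all g_i <= 0): OK
Dual feasibility (all lambda_i >= 0): FAILS
Complementary slackness (lambda_i * g_i(x) = 0 for all i): OK

Verdict: the first failing condition is dual_feasibility -> dual.

dual


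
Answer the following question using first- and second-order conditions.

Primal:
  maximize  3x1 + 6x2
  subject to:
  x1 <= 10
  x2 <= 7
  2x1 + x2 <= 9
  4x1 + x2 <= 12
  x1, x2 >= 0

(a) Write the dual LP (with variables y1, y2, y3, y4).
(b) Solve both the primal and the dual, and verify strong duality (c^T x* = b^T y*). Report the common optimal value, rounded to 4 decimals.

The standard primal-dual pair for 'max c^T x s.t. A x <= b, x >= 0' is:
  Dual:  min b^T y  s.t.  A^T y >= c,  y >= 0.

So the dual LP is:
  minimize  10y1 + 7y2 + 9y3 + 12y4
  subject to:
    y1 + 2y3 + 4y4 >= 3
    y2 + y3 + y4 >= 6
    y1, y2, y3, y4 >= 0

Solving the primal: x* = (1, 7).
  primal value c^T x* = 45.
Solving the dual: y* = (0, 4.5, 1.5, 0).
  dual value b^T y* = 45.
Strong duality: c^T x* = b^T y*. Confirmed.

45


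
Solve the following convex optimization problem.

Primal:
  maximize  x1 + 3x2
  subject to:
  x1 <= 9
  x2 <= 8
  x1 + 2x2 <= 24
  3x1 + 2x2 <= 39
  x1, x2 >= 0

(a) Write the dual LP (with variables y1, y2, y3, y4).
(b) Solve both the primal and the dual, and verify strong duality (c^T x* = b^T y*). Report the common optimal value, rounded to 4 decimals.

The standard primal-dual pair for 'max c^T x s.t. A x <= b, x >= 0' is:
  Dual:  min b^T y  s.t.  A^T y >= c,  y >= 0.

So the dual LP is:
  minimize  9y1 + 8y2 + 24y3 + 39y4
  subject to:
    y1 + y3 + 3y4 >= 1
    y2 + 2y3 + 2y4 >= 3
    y1, y2, y3, y4 >= 0

Solving the primal: x* = (7.6667, 8).
  primal value c^T x* = 31.6667.
Solving the dual: y* = (0, 2.3333, 0, 0.3333).
  dual value b^T y* = 31.6667.
Strong duality: c^T x* = b^T y*. Confirmed.

31.6667


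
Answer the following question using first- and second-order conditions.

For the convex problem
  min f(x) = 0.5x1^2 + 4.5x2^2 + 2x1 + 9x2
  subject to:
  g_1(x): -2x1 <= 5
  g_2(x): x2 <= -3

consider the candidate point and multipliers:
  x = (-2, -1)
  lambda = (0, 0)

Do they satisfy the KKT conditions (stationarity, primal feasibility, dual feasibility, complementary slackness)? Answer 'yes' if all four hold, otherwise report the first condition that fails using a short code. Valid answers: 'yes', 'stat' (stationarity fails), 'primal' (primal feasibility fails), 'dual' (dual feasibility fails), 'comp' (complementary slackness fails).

Gradient of f: grad f(x) = Q x + c = (0, 0)
Constraint values g_i(x) = a_i^T x - b_i:
  g_1((-2, -1)) = -1
  g_2((-2, -1)) = 2
Stationarity residual: grad f(x) + sum_i lambda_i a_i = (0, 0)
  -> stationarity OK
Primal feasibility (all g_i <= 0): FAILS
Dual feasibility (all lambda_i >= 0): OK
Complementary slackness (lambda_i * g_i(x) = 0 for all i): OK

Verdict: the first failing condition is primal_feasibility -> primal.

primal


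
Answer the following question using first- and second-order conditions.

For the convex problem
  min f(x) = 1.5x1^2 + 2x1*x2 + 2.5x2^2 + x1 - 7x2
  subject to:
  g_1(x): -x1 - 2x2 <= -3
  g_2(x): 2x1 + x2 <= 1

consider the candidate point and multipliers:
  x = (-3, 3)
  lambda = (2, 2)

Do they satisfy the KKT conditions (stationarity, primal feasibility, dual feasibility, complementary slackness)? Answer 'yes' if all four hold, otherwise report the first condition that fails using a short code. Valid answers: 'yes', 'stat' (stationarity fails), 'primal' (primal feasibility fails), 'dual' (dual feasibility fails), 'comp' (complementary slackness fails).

Gradient of f: grad f(x) = Q x + c = (-2, 2)
Constraint values g_i(x) = a_i^T x - b_i:
  g_1((-3, 3)) = 0
  g_2((-3, 3)) = -4
Stationarity residual: grad f(x) + sum_i lambda_i a_i = (0, 0)
  -> stationarity OK
Primal feasibility (all g_i <= 0): OK
Dual feasibility (all lambda_i >= 0): OK
Complementary slackness (lambda_i * g_i(x) = 0 for all i): FAILS

Verdict: the first failing condition is complementary_slackness -> comp.

comp


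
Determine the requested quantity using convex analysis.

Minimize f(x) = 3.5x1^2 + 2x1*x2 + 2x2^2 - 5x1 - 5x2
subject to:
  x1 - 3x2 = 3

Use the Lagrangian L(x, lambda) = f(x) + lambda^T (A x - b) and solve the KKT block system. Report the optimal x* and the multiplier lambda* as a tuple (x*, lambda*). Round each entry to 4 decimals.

Form the Lagrangian:
  L(x, lambda) = (1/2) x^T Q x + c^T x + lambda^T (A x - b)
Stationarity (grad_x L = 0): Q x + c + A^T lambda = 0.
Primal feasibility: A x = b.

This gives the KKT block system:
  [ Q   A^T ] [ x     ]   [-c ]
  [ A    0  ] [ lambda ] = [ b ]

Solving the linear system:
  x*      = (1.1392, -0.6203)
  lambda* = (-1.7342)
  f(x*)   = 1.3038

x* = (1.1392, -0.6203), lambda* = (-1.7342)


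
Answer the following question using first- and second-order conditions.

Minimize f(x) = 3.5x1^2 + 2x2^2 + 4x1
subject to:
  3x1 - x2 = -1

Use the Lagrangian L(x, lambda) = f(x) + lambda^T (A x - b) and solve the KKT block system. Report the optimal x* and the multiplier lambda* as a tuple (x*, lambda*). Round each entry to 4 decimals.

Form the Lagrangian:
  L(x, lambda) = (1/2) x^T Q x + c^T x + lambda^T (A x - b)
Stationarity (grad_x L = 0): Q x + c + A^T lambda = 0.
Primal feasibility: A x = b.

This gives the KKT block system:
  [ Q   A^T ] [ x     ]   [-c ]
  [ A    0  ] [ lambda ] = [ b ]

Solving the linear system:
  x*      = (-0.3721, -0.1163)
  lambda* = (-0.4651)
  f(x*)   = -0.9767

x* = (-0.3721, -0.1163), lambda* = (-0.4651)


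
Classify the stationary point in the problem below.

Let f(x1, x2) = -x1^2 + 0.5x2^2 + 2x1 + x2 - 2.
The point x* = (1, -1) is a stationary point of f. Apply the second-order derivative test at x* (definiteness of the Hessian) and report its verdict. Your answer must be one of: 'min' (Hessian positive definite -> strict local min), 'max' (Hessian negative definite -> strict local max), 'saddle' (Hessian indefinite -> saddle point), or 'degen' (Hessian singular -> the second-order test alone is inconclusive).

Compute the Hessian H = grad^2 f:
  H = [[-2, 0], [0, 1]]
Verify stationarity: grad f(x*) = H x* + g = (0, 0).
Eigenvalues of H: -2, 1.
Eigenvalues have mixed signs, so H is indefinite -> x* is a saddle point.

saddle


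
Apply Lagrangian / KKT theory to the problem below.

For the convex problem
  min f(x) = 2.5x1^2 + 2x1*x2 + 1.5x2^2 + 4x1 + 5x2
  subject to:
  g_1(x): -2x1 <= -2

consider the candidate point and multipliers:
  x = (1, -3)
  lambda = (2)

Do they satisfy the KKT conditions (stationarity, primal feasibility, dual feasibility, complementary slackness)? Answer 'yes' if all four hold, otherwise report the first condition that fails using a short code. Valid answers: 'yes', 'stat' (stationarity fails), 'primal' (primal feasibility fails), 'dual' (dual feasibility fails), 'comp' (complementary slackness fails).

Gradient of f: grad f(x) = Q x + c = (3, -2)
Constraint values g_i(x) = a_i^T x - b_i:
  g_1((1, -3)) = 0
Stationarity residual: grad f(x) + sum_i lambda_i a_i = (-1, -2)
  -> stationarity FAILS
Primal feasibility (all g_i <= 0): OK
Dual feasibility (all lambda_i >= 0): OK
Complementary slackness (lambda_i * g_i(x) = 0 for all i): OK

Verdict: the first failing condition is stationarity -> stat.

stat


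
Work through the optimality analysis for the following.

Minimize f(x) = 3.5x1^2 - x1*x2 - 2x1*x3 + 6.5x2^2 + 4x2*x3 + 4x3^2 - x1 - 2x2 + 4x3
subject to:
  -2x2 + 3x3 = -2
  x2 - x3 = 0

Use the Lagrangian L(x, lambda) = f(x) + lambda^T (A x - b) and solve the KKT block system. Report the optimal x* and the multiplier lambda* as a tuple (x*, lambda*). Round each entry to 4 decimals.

Form the Lagrangian:
  L(x, lambda) = (1/2) x^T Q x + c^T x + lambda^T (A x - b)
Stationarity (grad_x L = 0): Q x + c + A^T lambda = 0.
Primal feasibility: A x = b.

This gives the KKT block system:
  [ Q   A^T ] [ x     ]   [-c ]
  [ A    0  ] [ lambda ] = [ b ]

Solving the linear system:
  x*      = (-0.7143, -2, -2)
  lambda* = (53.8571, 143)
  f(x*)   = 52.2143

x* = (-0.7143, -2, -2), lambda* = (53.8571, 143)


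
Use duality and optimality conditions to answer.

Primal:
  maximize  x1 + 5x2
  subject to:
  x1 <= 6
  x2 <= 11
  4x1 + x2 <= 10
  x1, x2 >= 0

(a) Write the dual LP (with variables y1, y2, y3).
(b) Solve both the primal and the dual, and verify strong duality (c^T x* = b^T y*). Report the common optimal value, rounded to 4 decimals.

The standard primal-dual pair for 'max c^T x s.t. A x <= b, x >= 0' is:
  Dual:  min b^T y  s.t.  A^T y >= c,  y >= 0.

So the dual LP is:
  minimize  6y1 + 11y2 + 10y3
  subject to:
    y1 + 4y3 >= 1
    y2 + y3 >= 5
    y1, y2, y3 >= 0

Solving the primal: x* = (0, 10).
  primal value c^T x* = 50.
Solving the dual: y* = (0, 0, 5).
  dual value b^T y* = 50.
Strong duality: c^T x* = b^T y*. Confirmed.

50


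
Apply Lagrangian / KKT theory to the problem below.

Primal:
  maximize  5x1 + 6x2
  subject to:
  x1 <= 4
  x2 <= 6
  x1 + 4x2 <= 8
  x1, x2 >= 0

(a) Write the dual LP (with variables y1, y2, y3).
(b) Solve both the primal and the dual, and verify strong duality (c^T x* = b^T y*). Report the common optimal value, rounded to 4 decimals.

The standard primal-dual pair for 'max c^T x s.t. A x <= b, x >= 0' is:
  Dual:  min b^T y  s.t.  A^T y >= c,  y >= 0.

So the dual LP is:
  minimize  4y1 + 6y2 + 8y3
  subject to:
    y1 + y3 >= 5
    y2 + 4y3 >= 6
    y1, y2, y3 >= 0

Solving the primal: x* = (4, 1).
  primal value c^T x* = 26.
Solving the dual: y* = (3.5, 0, 1.5).
  dual value b^T y* = 26.
Strong duality: c^T x* = b^T y*. Confirmed.

26


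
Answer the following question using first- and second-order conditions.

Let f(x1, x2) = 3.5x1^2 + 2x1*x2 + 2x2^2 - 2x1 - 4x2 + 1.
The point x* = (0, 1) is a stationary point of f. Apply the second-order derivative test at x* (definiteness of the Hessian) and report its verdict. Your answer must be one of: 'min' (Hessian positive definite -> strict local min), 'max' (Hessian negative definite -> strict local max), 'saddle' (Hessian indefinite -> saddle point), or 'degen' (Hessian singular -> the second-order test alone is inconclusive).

Compute the Hessian H = grad^2 f:
  H = [[7, 2], [2, 4]]
Verify stationarity: grad f(x*) = H x* + g = (0, 0).
Eigenvalues of H: 3, 8.
Both eigenvalues > 0, so H is positive definite -> x* is a strict local min.

min


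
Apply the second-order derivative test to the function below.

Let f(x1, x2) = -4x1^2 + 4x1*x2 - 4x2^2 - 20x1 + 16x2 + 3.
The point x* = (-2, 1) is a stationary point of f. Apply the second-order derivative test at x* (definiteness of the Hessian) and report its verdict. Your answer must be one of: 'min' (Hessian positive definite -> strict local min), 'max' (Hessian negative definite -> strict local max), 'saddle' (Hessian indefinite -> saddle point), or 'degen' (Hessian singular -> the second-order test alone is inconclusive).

Compute the Hessian H = grad^2 f:
  H = [[-8, 4], [4, -8]]
Verify stationarity: grad f(x*) = H x* + g = (0, 0).
Eigenvalues of H: -12, -4.
Both eigenvalues < 0, so H is negative definite -> x* is a strict local max.

max


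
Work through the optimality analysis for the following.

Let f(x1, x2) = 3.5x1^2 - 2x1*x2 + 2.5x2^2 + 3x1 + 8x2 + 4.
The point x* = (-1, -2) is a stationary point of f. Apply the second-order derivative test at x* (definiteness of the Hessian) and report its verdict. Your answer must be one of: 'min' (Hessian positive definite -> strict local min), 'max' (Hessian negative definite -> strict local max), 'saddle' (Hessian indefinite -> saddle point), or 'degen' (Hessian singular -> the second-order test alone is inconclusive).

Compute the Hessian H = grad^2 f:
  H = [[7, -2], [-2, 5]]
Verify stationarity: grad f(x*) = H x* + g = (0, 0).
Eigenvalues of H: 3.7639, 8.2361.
Both eigenvalues > 0, so H is positive definite -> x* is a strict local min.

min


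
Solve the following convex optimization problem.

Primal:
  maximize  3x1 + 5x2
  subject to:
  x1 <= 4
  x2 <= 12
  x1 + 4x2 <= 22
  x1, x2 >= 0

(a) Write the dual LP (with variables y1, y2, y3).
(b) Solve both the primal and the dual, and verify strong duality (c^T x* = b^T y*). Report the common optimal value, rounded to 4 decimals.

The standard primal-dual pair for 'max c^T x s.t. A x <= b, x >= 0' is:
  Dual:  min b^T y  s.t.  A^T y >= c,  y >= 0.

So the dual LP is:
  minimize  4y1 + 12y2 + 22y3
  subject to:
    y1 + y3 >= 3
    y2 + 4y3 >= 5
    y1, y2, y3 >= 0

Solving the primal: x* = (4, 4.5).
  primal value c^T x* = 34.5.
Solving the dual: y* = (1.75, 0, 1.25).
  dual value b^T y* = 34.5.
Strong duality: c^T x* = b^T y*. Confirmed.

34.5


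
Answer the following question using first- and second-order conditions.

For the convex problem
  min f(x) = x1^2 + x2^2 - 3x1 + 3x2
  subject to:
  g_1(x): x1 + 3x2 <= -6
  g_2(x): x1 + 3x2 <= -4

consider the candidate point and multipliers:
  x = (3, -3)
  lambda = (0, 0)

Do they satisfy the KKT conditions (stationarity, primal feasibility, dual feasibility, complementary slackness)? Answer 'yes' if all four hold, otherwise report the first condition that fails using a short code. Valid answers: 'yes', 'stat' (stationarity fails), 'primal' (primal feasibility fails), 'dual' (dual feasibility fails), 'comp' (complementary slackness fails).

Gradient of f: grad f(x) = Q x + c = (3, -3)
Constraint values g_i(x) = a_i^T x - b_i:
  g_1((3, -3)) = 0
  g_2((3, -3)) = -2
Stationarity residual: grad f(x) + sum_i lambda_i a_i = (3, -3)
  -> stationarity FAILS
Primal feasibility (all g_i <= 0): OK
Dual feasibility (all lambda_i >= 0): OK
Complementary slackness (lambda_i * g_i(x) = 0 for all i): OK

Verdict: the first failing condition is stationarity -> stat.

stat


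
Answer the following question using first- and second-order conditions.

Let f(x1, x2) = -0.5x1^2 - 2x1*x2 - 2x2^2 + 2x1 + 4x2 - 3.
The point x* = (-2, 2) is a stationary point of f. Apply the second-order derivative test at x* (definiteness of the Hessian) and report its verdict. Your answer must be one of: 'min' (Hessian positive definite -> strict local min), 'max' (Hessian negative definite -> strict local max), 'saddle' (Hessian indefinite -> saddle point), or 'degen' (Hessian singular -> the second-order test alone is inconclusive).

Compute the Hessian H = grad^2 f:
  H = [[-1, -2], [-2, -4]]
Verify stationarity: grad f(x*) = H x* + g = (0, 0).
Eigenvalues of H: -5, 0.
H has a zero eigenvalue (singular; negative semidefinite but not definite), so H is neither positive definite, negative definite, nor indefinite. The second-order test alone is inconclusive -> degen.
(Indeed, f is constant along the null direction of H through x*, so x* is not a strict local extremum.)

degen


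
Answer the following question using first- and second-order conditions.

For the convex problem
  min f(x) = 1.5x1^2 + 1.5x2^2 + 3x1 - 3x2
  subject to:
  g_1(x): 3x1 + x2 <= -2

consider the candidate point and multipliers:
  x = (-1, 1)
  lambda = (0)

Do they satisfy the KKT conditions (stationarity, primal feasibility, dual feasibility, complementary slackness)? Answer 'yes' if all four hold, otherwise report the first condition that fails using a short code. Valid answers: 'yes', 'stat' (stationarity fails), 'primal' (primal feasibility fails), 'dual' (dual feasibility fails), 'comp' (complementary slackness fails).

Gradient of f: grad f(x) = Q x + c = (0, 0)
Constraint values g_i(x) = a_i^T x - b_i:
  g_1((-1, 1)) = 0
Stationarity residual: grad f(x) + sum_i lambda_i a_i = (0, 0)
  -> stationarity OK
Primal feasibility (all g_i <= 0): OK
Dual feasibility (all lambda_i >= 0): OK
Complementary slackness (lambda_i * g_i(x) = 0 for all i): OK

Verdict: yes, KKT holds.

yes


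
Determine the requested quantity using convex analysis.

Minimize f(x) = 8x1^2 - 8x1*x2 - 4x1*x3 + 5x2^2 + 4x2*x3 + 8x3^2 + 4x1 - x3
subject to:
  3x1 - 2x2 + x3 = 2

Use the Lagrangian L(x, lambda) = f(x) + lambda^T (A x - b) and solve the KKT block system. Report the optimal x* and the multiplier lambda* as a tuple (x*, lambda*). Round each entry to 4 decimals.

Form the Lagrangian:
  L(x, lambda) = (1/2) x^T Q x + c^T x + lambda^T (A x - b)
Stationarity (grad_x L = 0): Q x + c + A^T lambda = 0.
Primal feasibility: A x = b.

This gives the KKT block system:
  [ Q   A^T ] [ x     ]   [-c ]
  [ A    0  ] [ lambda ] = [ b ]

Solving the linear system:
  x*      = (0.0422, -0.7196, 0.4341)
  lambda* = (-2.8986)
  f(x*)   = 2.766

x* = (0.0422, -0.7196, 0.4341), lambda* = (-2.8986)


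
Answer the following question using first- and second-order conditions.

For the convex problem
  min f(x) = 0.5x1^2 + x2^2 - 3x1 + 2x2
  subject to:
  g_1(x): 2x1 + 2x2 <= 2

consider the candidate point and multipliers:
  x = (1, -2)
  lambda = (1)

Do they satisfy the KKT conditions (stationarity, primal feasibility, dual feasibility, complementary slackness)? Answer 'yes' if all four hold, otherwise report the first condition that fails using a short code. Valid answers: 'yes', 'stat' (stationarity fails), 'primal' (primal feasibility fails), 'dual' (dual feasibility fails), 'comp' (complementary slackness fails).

Gradient of f: grad f(x) = Q x + c = (-2, -2)
Constraint values g_i(x) = a_i^T x - b_i:
  g_1((1, -2)) = -4
Stationarity residual: grad f(x) + sum_i lambda_i a_i = (0, 0)
  -> stationarity OK
Primal feasibility (all g_i <= 0): OK
Dual feasibility (all lambda_i >= 0): OK
Complementary slackness (lambda_i * g_i(x) = 0 for all i): FAILS

Verdict: the first failing condition is complementary_slackness -> comp.

comp


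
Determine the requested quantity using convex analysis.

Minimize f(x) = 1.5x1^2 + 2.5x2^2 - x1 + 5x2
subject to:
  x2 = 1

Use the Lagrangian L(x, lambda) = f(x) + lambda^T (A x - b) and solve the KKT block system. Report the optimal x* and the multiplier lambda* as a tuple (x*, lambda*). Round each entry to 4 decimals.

Form the Lagrangian:
  L(x, lambda) = (1/2) x^T Q x + c^T x + lambda^T (A x - b)
Stationarity (grad_x L = 0): Q x + c + A^T lambda = 0.
Primal feasibility: A x = b.

This gives the KKT block system:
  [ Q   A^T ] [ x     ]   [-c ]
  [ A    0  ] [ lambda ] = [ b ]

Solving the linear system:
  x*      = (0.3333, 1)
  lambda* = (-10)
  f(x*)   = 7.3333

x* = (0.3333, 1), lambda* = (-10)


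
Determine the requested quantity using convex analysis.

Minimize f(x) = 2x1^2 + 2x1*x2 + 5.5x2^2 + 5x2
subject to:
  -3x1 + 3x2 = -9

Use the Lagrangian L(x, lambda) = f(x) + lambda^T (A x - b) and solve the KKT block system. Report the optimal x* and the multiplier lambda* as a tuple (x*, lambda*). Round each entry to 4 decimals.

Form the Lagrangian:
  L(x, lambda) = (1/2) x^T Q x + c^T x + lambda^T (A x - b)
Stationarity (grad_x L = 0): Q x + c + A^T lambda = 0.
Primal feasibility: A x = b.

This gives the KKT block system:
  [ Q   A^T ] [ x     ]   [-c ]
  [ A    0  ] [ lambda ] = [ b ]

Solving the linear system:
  x*      = (1.7895, -1.2105)
  lambda* = (1.5789)
  f(x*)   = 4.0789

x* = (1.7895, -1.2105), lambda* = (1.5789)


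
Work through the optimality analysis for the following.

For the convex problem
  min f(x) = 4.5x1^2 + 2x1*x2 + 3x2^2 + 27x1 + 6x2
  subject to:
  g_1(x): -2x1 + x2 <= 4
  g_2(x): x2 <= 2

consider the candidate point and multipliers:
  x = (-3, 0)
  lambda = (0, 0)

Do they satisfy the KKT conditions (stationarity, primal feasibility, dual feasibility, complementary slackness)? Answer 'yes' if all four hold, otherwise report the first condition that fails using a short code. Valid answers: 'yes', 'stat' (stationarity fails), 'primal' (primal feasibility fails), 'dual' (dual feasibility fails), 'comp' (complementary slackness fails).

Gradient of f: grad f(x) = Q x + c = (0, 0)
Constraint values g_i(x) = a_i^T x - b_i:
  g_1((-3, 0)) = 2
  g_2((-3, 0)) = -2
Stationarity residual: grad f(x) + sum_i lambda_i a_i = (0, 0)
  -> stationarity OK
Primal feasibility (all g_i <= 0): FAILS
Dual feasibility (all lambda_i >= 0): OK
Complementary slackness (lambda_i * g_i(x) = 0 for all i): OK

Verdict: the first failing condition is primal_feasibility -> primal.

primal


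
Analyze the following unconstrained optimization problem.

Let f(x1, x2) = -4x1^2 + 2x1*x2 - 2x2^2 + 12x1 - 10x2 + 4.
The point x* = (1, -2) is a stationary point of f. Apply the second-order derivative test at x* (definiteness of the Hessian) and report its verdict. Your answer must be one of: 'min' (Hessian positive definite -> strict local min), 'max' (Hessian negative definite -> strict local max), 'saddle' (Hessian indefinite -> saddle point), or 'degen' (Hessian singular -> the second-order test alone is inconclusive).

Compute the Hessian H = grad^2 f:
  H = [[-8, 2], [2, -4]]
Verify stationarity: grad f(x*) = H x* + g = (0, 0).
Eigenvalues of H: -8.8284, -3.1716.
Both eigenvalues < 0, so H is negative definite -> x* is a strict local max.

max


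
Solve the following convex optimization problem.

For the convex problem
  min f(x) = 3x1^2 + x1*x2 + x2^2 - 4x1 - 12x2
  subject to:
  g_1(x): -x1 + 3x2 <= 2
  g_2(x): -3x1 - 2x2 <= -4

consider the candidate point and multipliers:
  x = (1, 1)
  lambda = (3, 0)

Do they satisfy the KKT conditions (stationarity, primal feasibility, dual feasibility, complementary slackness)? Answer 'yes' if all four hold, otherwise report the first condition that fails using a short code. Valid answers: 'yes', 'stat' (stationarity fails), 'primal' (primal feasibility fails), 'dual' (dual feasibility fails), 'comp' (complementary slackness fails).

Gradient of f: grad f(x) = Q x + c = (3, -9)
Constraint values g_i(x) = a_i^T x - b_i:
  g_1((1, 1)) = 0
  g_2((1, 1)) = -1
Stationarity residual: grad f(x) + sum_i lambda_i a_i = (0, 0)
  -> stationarity OK
Primal feasibility (all g_i <= 0): OK
Dual feasibility (all lambda_i >= 0): OK
Complementary slackness (lambda_i * g_i(x) = 0 for all i): OK

Verdict: yes, KKT holds.

yes


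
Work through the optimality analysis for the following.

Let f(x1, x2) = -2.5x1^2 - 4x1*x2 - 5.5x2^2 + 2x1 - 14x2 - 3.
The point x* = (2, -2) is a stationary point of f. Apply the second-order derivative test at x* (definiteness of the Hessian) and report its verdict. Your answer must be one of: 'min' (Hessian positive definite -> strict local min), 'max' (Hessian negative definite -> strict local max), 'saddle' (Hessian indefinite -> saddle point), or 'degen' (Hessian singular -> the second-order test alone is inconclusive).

Compute the Hessian H = grad^2 f:
  H = [[-5, -4], [-4, -11]]
Verify stationarity: grad f(x*) = H x* + g = (0, 0).
Eigenvalues of H: -13, -3.
Both eigenvalues < 0, so H is negative definite -> x* is a strict local max.

max


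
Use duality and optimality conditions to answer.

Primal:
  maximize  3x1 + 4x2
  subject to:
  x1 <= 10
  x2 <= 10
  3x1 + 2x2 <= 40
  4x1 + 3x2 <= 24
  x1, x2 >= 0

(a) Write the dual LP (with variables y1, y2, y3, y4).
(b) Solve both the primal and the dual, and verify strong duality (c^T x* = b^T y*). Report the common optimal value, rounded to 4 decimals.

The standard primal-dual pair for 'max c^T x s.t. A x <= b, x >= 0' is:
  Dual:  min b^T y  s.t.  A^T y >= c,  y >= 0.

So the dual LP is:
  minimize  10y1 + 10y2 + 40y3 + 24y4
  subject to:
    y1 + 3y3 + 4y4 >= 3
    y2 + 2y3 + 3y4 >= 4
    y1, y2, y3, y4 >= 0

Solving the primal: x* = (0, 8).
  primal value c^T x* = 32.
Solving the dual: y* = (0, 0, 0, 1.3333).
  dual value b^T y* = 32.
Strong duality: c^T x* = b^T y*. Confirmed.

32


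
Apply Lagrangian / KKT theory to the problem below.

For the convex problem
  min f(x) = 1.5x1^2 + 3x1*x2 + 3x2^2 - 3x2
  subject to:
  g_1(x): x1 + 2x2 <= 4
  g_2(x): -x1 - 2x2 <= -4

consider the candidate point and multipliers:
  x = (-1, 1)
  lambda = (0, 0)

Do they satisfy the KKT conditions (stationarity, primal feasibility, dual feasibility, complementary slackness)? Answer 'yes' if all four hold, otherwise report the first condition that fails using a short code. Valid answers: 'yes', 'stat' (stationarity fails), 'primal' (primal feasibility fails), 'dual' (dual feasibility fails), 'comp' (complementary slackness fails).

Gradient of f: grad f(x) = Q x + c = (0, 0)
Constraint values g_i(x) = a_i^T x - b_i:
  g_1((-1, 1)) = -3
  g_2((-1, 1)) = 3
Stationarity residual: grad f(x) + sum_i lambda_i a_i = (0, 0)
  -> stationarity OK
Primal feasibility (all g_i <= 0): FAILS
Dual feasibility (all lambda_i >= 0): OK
Complementary slackness (lambda_i * g_i(x) = 0 for all i): OK

Verdict: the first failing condition is primal_feasibility -> primal.

primal


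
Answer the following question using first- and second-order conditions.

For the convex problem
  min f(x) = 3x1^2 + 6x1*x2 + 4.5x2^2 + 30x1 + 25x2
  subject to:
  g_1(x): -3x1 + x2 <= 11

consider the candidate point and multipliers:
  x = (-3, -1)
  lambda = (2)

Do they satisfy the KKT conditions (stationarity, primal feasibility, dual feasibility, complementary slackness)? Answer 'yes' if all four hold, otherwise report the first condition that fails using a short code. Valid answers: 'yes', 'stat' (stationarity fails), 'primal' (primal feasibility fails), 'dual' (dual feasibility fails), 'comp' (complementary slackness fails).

Gradient of f: grad f(x) = Q x + c = (6, -2)
Constraint values g_i(x) = a_i^T x - b_i:
  g_1((-3, -1)) = -3
Stationarity residual: grad f(x) + sum_i lambda_i a_i = (0, 0)
  -> stationarity OK
Primal feasibility (all g_i <= 0): OK
Dual feasibility (all lambda_i >= 0): OK
Complementary slackness (lambda_i * g_i(x) = 0 for all i): FAILS

Verdict: the first failing condition is complementary_slackness -> comp.

comp


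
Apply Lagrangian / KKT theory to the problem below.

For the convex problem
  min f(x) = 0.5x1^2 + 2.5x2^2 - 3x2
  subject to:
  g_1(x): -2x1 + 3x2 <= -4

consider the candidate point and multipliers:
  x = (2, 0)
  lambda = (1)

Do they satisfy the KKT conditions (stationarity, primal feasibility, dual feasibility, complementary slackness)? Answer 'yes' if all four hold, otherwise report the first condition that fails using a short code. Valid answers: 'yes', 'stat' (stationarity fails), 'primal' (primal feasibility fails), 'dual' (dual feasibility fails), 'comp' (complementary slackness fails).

Gradient of f: grad f(x) = Q x + c = (2, -3)
Constraint values g_i(x) = a_i^T x - b_i:
  g_1((2, 0)) = 0
Stationarity residual: grad f(x) + sum_i lambda_i a_i = (0, 0)
  -> stationarity OK
Primal feasibility (all g_i <= 0): OK
Dual feasibility (all lambda_i >= 0): OK
Complementary slackness (lambda_i * g_i(x) = 0 for all i): OK

Verdict: yes, KKT holds.

yes


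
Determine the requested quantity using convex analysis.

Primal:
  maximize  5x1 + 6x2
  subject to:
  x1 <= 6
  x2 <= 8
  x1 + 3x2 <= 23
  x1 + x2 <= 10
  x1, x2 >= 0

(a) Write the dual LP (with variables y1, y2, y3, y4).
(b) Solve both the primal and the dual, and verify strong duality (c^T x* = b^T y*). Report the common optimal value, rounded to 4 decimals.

The standard primal-dual pair for 'max c^T x s.t. A x <= b, x >= 0' is:
  Dual:  min b^T y  s.t.  A^T y >= c,  y >= 0.

So the dual LP is:
  minimize  6y1 + 8y2 + 23y3 + 10y4
  subject to:
    y1 + y3 + y4 >= 5
    y2 + 3y3 + y4 >= 6
    y1, y2, y3, y4 >= 0

Solving the primal: x* = (3.5, 6.5).
  primal value c^T x* = 56.5.
Solving the dual: y* = (0, 0, 0.5, 4.5).
  dual value b^T y* = 56.5.
Strong duality: c^T x* = b^T y*. Confirmed.

56.5


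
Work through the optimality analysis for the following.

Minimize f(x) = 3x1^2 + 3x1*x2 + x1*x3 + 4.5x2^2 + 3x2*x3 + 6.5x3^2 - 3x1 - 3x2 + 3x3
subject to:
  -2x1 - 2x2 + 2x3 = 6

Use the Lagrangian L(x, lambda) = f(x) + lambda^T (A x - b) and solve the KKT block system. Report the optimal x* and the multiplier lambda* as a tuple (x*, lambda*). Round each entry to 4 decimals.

Form the Lagrangian:
  L(x, lambda) = (1/2) x^T Q x + c^T x + lambda^T (A x - b)
Stationarity (grad_x L = 0): Q x + c + A^T lambda = 0.
Primal feasibility: A x = b.

This gives the KKT block system:
  [ Q   A^T ] [ x     ]   [-c ]
  [ A    0  ] [ lambda ] = [ b ]

Solving the linear system:
  x*      = (-1.1489, -0.8936, 0.9574)
  lambda* = (-5.8085)
  f(x*)   = 21.9255

x* = (-1.1489, -0.8936, 0.9574), lambda* = (-5.8085)


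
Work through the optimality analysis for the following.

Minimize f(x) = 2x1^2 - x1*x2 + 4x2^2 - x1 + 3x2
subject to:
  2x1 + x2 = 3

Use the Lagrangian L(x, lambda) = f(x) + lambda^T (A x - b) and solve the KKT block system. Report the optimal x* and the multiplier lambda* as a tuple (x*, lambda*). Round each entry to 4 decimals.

Form the Lagrangian:
  L(x, lambda) = (1/2) x^T Q x + c^T x + lambda^T (A x - b)
Stationarity (grad_x L = 0): Q x + c + A^T lambda = 0.
Primal feasibility: A x = b.

This gives the KKT block system:
  [ Q   A^T ] [ x     ]   [-c ]
  [ A    0  ] [ lambda ] = [ b ]

Solving the linear system:
  x*      = (1.45, 0.1)
  lambda* = (-2.35)
  f(x*)   = 2.95

x* = (1.45, 0.1), lambda* = (-2.35)


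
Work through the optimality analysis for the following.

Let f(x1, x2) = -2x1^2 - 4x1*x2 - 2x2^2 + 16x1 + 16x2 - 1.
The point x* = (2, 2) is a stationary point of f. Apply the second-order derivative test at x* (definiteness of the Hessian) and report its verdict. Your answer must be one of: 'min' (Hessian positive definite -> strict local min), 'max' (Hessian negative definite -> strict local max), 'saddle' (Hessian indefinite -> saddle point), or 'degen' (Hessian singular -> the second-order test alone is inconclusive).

Compute the Hessian H = grad^2 f:
  H = [[-4, -4], [-4, -4]]
Verify stationarity: grad f(x*) = H x* + g = (0, 0).
Eigenvalues of H: -8, 0.
H has a zero eigenvalue (singular; negative semidefinite but not definite), so H is neither positive definite, negative definite, nor indefinite. The second-order test alone is inconclusive -> degen.
(Indeed, f is constant along the null direction of H through x*, so x* is not a strict local extremum.)

degen


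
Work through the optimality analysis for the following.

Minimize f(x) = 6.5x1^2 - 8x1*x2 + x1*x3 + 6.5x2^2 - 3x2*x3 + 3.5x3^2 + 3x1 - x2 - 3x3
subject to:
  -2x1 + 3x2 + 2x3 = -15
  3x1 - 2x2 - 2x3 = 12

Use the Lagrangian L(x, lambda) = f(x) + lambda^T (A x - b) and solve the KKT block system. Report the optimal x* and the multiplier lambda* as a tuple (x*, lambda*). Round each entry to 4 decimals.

Form the Lagrangian:
  L(x, lambda) = (1/2) x^T Q x + c^T x + lambda^T (A x - b)
Stationarity (grad_x L = 0): Q x + c + A^T lambda = 0.
Primal feasibility: A x = b.

This gives the KKT block system:
  [ Q   A^T ] [ x     ]   [-c ]
  [ A    0  ] [ lambda ] = [ b ]

Solving the linear system:
  x*      = (-0.1655, -2.8345, -3.4137)
  lambda* = (7.7258, -1.5532)
  f(x*)   = 73.552

x* = (-0.1655, -2.8345, -3.4137), lambda* = (7.7258, -1.5532)


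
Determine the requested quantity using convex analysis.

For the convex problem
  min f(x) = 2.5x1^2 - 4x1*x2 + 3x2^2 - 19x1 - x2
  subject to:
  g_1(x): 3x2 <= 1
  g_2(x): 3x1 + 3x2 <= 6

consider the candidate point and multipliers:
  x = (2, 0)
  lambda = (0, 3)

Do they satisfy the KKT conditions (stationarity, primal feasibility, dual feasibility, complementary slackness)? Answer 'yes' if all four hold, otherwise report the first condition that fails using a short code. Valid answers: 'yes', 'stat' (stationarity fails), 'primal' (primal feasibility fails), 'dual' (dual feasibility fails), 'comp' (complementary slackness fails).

Gradient of f: grad f(x) = Q x + c = (-9, -9)
Constraint values g_i(x) = a_i^T x - b_i:
  g_1((2, 0)) = -1
  g_2((2, 0)) = 0
Stationarity residual: grad f(x) + sum_i lambda_i a_i = (0, 0)
  -> stationarity OK
Primal feasibility (all g_i <= 0): OK
Dual feasibility (all lambda_i >= 0): OK
Complementary slackness (lambda_i * g_i(x) = 0 for all i): OK

Verdict: yes, KKT holds.

yes


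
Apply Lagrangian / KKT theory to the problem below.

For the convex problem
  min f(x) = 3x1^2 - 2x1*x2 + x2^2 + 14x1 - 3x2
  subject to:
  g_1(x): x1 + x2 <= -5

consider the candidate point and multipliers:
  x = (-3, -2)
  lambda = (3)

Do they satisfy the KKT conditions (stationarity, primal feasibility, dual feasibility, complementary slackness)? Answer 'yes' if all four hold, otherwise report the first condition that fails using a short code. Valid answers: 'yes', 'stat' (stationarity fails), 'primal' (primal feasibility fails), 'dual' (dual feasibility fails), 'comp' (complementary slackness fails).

Gradient of f: grad f(x) = Q x + c = (0, -1)
Constraint values g_i(x) = a_i^T x - b_i:
  g_1((-3, -2)) = 0
Stationarity residual: grad f(x) + sum_i lambda_i a_i = (3, 2)
  -> stationarity FAILS
Primal feasibility (all g_i <= 0): OK
Dual feasibility (all lambda_i >= 0): OK
Complementary slackness (lambda_i * g_i(x) = 0 for all i): OK

Verdict: the first failing condition is stationarity -> stat.

stat


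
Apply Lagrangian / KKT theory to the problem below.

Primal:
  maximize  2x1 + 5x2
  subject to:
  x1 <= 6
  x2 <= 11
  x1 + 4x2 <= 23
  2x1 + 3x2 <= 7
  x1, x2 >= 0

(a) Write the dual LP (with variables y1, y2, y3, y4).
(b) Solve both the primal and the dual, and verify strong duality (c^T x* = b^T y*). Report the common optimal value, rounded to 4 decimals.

The standard primal-dual pair for 'max c^T x s.t. A x <= b, x >= 0' is:
  Dual:  min b^T y  s.t.  A^T y >= c,  y >= 0.

So the dual LP is:
  minimize  6y1 + 11y2 + 23y3 + 7y4
  subject to:
    y1 + y3 + 2y4 >= 2
    y2 + 4y3 + 3y4 >= 5
    y1, y2, y3, y4 >= 0

Solving the primal: x* = (0, 2.3333).
  primal value c^T x* = 11.6667.
Solving the dual: y* = (0, 0, 0, 1.6667).
  dual value b^T y* = 11.6667.
Strong duality: c^T x* = b^T y*. Confirmed.

11.6667


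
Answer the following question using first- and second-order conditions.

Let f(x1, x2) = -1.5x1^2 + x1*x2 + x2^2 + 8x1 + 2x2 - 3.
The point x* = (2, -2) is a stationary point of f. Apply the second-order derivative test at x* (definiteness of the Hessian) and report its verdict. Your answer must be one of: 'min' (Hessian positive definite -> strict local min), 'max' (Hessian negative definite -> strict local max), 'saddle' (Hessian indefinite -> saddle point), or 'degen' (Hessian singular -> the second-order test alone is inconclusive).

Compute the Hessian H = grad^2 f:
  H = [[-3, 1], [1, 2]]
Verify stationarity: grad f(x*) = H x* + g = (0, 0).
Eigenvalues of H: -3.1926, 2.1926.
Eigenvalues have mixed signs, so H is indefinite -> x* is a saddle point.

saddle


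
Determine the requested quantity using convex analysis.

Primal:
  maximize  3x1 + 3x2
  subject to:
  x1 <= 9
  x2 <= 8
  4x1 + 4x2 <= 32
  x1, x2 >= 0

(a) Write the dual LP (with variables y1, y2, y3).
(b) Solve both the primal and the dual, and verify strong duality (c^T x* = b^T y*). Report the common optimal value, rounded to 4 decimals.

The standard primal-dual pair for 'max c^T x s.t. A x <= b, x >= 0' is:
  Dual:  min b^T y  s.t.  A^T y >= c,  y >= 0.

So the dual LP is:
  minimize  9y1 + 8y2 + 32y3
  subject to:
    y1 + 4y3 >= 3
    y2 + 4y3 >= 3
    y1, y2, y3 >= 0

Solving the primal: x* = (8, 0).
  primal value c^T x* = 24.
Solving the dual: y* = (0, 0, 0.75).
  dual value b^T y* = 24.
Strong duality: c^T x* = b^T y*. Confirmed.

24
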